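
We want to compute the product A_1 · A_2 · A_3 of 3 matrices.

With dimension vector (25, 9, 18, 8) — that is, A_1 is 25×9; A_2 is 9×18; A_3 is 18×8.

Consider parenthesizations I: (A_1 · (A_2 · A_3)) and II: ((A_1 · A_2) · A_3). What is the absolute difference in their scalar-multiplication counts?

4554

Order I = (A_1 · (A_2 · A_3)): (A_2 · A_3): 9×18 by 18×8 → 9×8, cost 9·18·8 = 1296; (A_1 · (A_2 · A_3)): 25×9 by 9×8 → 25×8, cost 25·9·8 = 1800; cumulative 3096. Total 3096.
Order II = ((A_1 · A_2) · A_3): (A_1 · A_2): 25×9 by 9×18 → 25×18, cost 25·9·18 = 4050; ((A_1 · A_2) · A_3): 25×18 by 18×8 → 25×8, cost 25·18·8 = 3600; cumulative 7650. Total 7650.
Difference: |3096 − 7650| = 4554.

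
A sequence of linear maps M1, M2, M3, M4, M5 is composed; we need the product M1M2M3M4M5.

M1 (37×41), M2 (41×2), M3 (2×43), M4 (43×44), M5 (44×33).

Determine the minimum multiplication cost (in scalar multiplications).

Adjacent pairs: M1M2 = 37·41·2 = 3034; M2M3 = 41·2·43 = 3526; M3M4 = 2·43·44 = 3784; M4M5 = 43·44·33 = 62436.
Length 3: M1..M3: k=1: 0+3526+37·41·43=68757; k=2: 3034+0+37·2·43=6216 → min 6216 | M2..M4: k=2: 0+3784+41·2·44=7392; k=3: 3526+0+41·43·44=81098 → min 7392 | M3..M5: k=3: 0+62436+2·43·33=65274; k=4: 3784+0+2·44·33=6688 → min 6688.
Length 4: M1..M4: k=1: 0+7392+37·41·44=74140; k=2: 3034+3784+37·2·44=10074; k=3: 6216+0+37·43·44=76220 → min 10074 | M2..M5: k=2: 0+6688+41·2·33=9394; k=3: 3526+62436+41·43·33=124141; k=4: 7392+0+41·44·33=66924 → min 9394.
Length 5: M1..M5: k=1: 0+9394+37·41·33=59455; k=2: 3034+6688+37·2·33=12164; k=3: 6216+62436+37·43·33=121155; k=4: 10074+0+37·44·33=63798 → min 12164.
Optimal order: ((M1M2)((M3M4)M5)) with cost 12164.

12164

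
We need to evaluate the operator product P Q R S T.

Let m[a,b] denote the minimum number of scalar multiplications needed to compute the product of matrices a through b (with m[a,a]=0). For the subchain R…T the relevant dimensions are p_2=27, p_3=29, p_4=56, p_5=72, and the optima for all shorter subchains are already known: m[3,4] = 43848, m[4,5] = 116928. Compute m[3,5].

152712

m[3,5] = min over k∈[3,4] of m[3,k]+m[k+1,5]+p_{2}·p_k·p_{5}.
k=3: 0 + 116928 + 27·29·72 = 173304; k=4: 43848 + 0 + 27·56·72 = 152712.
Minimum: 152712 at k=4.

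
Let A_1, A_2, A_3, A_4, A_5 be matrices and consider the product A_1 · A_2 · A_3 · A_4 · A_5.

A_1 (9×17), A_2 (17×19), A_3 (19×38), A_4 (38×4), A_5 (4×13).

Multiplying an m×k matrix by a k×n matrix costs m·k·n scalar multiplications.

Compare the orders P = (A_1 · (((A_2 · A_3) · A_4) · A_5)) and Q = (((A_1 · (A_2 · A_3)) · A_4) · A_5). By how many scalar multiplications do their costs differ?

Order P = (A_1 · (((A_2 · A_3) · A_4) · A_5)): (A_2 · A_3): 17×19 by 19×38 → 17×38, cost 17·19·38 = 12274; ((A_2 · A_3) · A_4): 17×38 by 38×4 → 17×4, cost 17·38·4 = 2584; cumulative 14858; (((A_2 · A_3) · A_4) · A_5): 17×4 by 4×13 → 17×13, cost 17·4·13 = 884; cumulative 15742; (A_1 · (((A_2 · A_3) · A_4) · A_5)): 9×17 by 17×13 → 9×13, cost 9·17·13 = 1989; cumulative 17731. Total 17731.
Order Q = (((A_1 · (A_2 · A_3)) · A_4) · A_5): (A_2 · A_3): 17×19 by 19×38 → 17×38, cost 17·19·38 = 12274; (A_1 · (A_2 · A_3)): 9×17 by 17×38 → 9×38, cost 9·17·38 = 5814; cumulative 18088; ((A_1 · (A_2 · A_3)) · A_4): 9×38 by 38×4 → 9×4, cost 9·38·4 = 1368; cumulative 19456; (((A_1 · (A_2 · A_3)) · A_4) · A_5): 9×4 by 4×13 → 9×13, cost 9·4·13 = 468; cumulative 19924. Total 19924.
Difference: |17731 − 19924| = 2193.

2193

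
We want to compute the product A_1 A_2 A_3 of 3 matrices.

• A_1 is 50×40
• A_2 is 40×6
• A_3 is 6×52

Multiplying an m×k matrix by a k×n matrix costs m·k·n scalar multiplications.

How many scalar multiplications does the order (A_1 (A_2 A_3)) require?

(A_2 A_3): 40×6 by 6×52 → 40×52, cost 40·6·52 = 12480
(A_1 (A_2 A_3)): 50×40 by 40×52 → 50×52, cost 50·40·52 = 104000; cumulative 116480
Total: 116480 scalar multiplications.

116480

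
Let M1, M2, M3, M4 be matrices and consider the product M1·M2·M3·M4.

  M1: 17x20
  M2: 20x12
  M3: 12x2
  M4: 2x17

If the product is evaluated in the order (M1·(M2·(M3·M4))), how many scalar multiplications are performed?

10268

(M3·M4): 12×2 by 2×17 → 12×17, cost 12·2·17 = 408
(M2·(M3·M4)): 20×12 by 12×17 → 20×17, cost 20·12·17 = 4080; cumulative 4488
(M1·(M2·(M3·M4))): 17×20 by 20×17 → 17×17, cost 17·20·17 = 5780; cumulative 10268
Total: 10268 scalar multiplications.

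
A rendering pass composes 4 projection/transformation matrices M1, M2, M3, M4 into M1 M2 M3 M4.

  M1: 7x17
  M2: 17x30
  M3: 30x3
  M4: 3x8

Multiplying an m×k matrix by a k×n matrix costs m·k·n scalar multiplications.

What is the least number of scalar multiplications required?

2055

Adjacent pairs: M1M2 = 7·17·30 = 3570; M2M3 = 17·30·3 = 1530; M3M4 = 30·3·8 = 720.
Length 3: M1..M3: k=1: 0+1530+7·17·3=1887; k=2: 3570+0+7·30·3=4200 → min 1887 | M2..M4: k=2: 0+720+17·30·8=4800; k=3: 1530+0+17·3·8=1938 → min 1938.
Length 4: M1..M4: k=1: 0+1938+7·17·8=2890; k=2: 3570+720+7·30·8=5970; k=3: 1887+0+7·3·8=2055 → min 2055.
Optimal order: ((M1 (M2 M3)) M4) with cost 2055.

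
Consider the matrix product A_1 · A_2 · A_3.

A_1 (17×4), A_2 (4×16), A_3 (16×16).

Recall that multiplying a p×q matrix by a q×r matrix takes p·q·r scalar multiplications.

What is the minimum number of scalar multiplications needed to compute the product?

2112

Order (A_1 · (A_2 · A_3)): (A_2 · A_3): 4×16 by 16×16 → 4×16, cost 4·16·16 = 1024; (A_1 · (A_2 · A_3)): 17×4 by 4×16 → 17×16, cost 17·4·16 = 1088; cumulative 2112. Total 2112.
Order ((A_1 · A_2) · A_3): (A_1 · A_2): 17×4 by 4×16 → 17×16, cost 17·4·16 = 1088; ((A_1 · A_2) · A_3): 17×16 by 16×16 → 17×16, cost 17·16·16 = 4352; cumulative 5440. Total 5440.
Minimum: 2112.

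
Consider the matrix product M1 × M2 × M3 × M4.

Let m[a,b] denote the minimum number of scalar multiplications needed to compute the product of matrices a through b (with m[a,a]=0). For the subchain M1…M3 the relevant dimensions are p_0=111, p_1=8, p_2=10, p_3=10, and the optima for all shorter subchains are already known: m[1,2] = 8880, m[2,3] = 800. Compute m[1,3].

m[1,3] = min over k∈[1,2] of m[1,k]+m[k+1,3]+p_{0}·p_k·p_{3}.
k=1: 0 + 800 + 111·8·10 = 9680; k=2: 8880 + 0 + 111·10·10 = 19980.
Minimum: 9680 at k=1.

9680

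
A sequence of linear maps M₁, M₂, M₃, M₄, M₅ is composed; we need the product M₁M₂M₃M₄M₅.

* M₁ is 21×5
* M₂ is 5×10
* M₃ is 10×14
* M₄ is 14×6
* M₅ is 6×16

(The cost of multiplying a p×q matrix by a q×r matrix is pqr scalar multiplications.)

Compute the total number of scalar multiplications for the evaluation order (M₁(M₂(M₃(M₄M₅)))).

6064

(M₄M₅): 14×6 by 6×16 → 14×16, cost 14·6·16 = 1344
(M₃(M₄M₅)): 10×14 by 14×16 → 10×16, cost 10·14·16 = 2240; cumulative 3584
(M₂(M₃(M₄M₅))): 5×10 by 10×16 → 5×16, cost 5·10·16 = 800; cumulative 4384
(M₁(M₂(M₃(M₄M₅)))): 21×5 by 5×16 → 21×16, cost 21·5·16 = 1680; cumulative 6064
Total: 6064 scalar multiplications.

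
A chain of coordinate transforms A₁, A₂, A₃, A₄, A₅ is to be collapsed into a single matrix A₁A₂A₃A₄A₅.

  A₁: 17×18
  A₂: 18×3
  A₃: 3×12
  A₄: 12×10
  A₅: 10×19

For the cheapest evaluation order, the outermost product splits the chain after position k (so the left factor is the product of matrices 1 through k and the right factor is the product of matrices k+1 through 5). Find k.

Adjacent pairs: A₁A₂ = 17·18·3 = 918; A₂A₃ = 18·3·12 = 648; A₃A₄ = 3·12·10 = 360; A₄A₅ = 12·10·19 = 2280.
Length 3: A₁..A₃: k=1: 0+648+17·18·12=4320; k=2: 918+0+17·3·12=1530 → min 1530 | A₂..A₄: k=2: 0+360+18·3·10=900; k=3: 648+0+18·12·10=2808 → min 900 | A₃..A₅: k=3: 0+2280+3·12·19=2964; k=4: 360+0+3·10·19=930 → min 930.
Length 4: A₁..A₄: k=1: 0+900+17·18·10=3960; k=2: 918+360+17·3·10=1788; k=3: 1530+0+17·12·10=3570 → min 1788 | A₂..A₅: k=2: 0+930+18·3·19=1956; k=3: 648+2280+18·12·19=7032; k=4: 900+0+18·10·19=4320 → min 1956.
Top-level splits: k=1: (A₁..A₁)·(A₂..A₅) → 0+1956+17·18·19 = 7770; k=2: (A₁..A₂)·(A₃..A₅) → 918+930+17·3·19 = 2817; k=3: (A₁..A₃)·(A₄..A₅) → 1530+2280+17·12·19 = 7686; k=4: (A₁..A₄)·(A₅..A₅) → 1788+0+17·10·19 = 5018.
Best split is after A₂, i.e. k = 2.

2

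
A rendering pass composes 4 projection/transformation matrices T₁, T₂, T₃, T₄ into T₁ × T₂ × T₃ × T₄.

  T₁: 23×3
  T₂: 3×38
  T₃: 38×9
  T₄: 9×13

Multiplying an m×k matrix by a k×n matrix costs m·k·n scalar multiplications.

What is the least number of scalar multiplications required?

2274

Adjacent pairs: T₁T₂ = 23·3·38 = 2622; T₂T₃ = 3·38·9 = 1026; T₃T₄ = 38·9·13 = 4446.
Length 3: T₁..T₃: k=1: 0+1026+23·3·9=1647; k=2: 2622+0+23·38·9=10488 → min 1647 | T₂..T₄: k=2: 0+4446+3·38·13=5928; k=3: 1026+0+3·9·13=1377 → min 1377.
Length 4: T₁..T₄: k=1: 0+1377+23·3·13=2274; k=2: 2622+4446+23·38·13=18430; k=3: 1647+0+23·9·13=4338 → min 2274.
Optimal order: (T₁ × ((T₂ × T₃) × T₄)) with cost 2274.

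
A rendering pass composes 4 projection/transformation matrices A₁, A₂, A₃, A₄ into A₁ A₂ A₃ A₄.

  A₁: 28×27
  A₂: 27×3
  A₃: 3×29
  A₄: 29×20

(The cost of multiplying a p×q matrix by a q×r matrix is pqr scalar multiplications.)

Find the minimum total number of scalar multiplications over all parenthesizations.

5688

Adjacent pairs: A₁A₂ = 28·27·3 = 2268; A₂A₃ = 27·3·29 = 2349; A₃A₄ = 3·29·20 = 1740.
Length 3: A₁..A₃: k=1: 0+2349+28·27·29=24273; k=2: 2268+0+28·3·29=4704 → min 4704 | A₂..A₄: k=2: 0+1740+27·3·20=3360; k=3: 2349+0+27·29·20=18009 → min 3360.
Length 4: A₁..A₄: k=1: 0+3360+28·27·20=18480; k=2: 2268+1740+28·3·20=5688; k=3: 4704+0+28·29·20=20944 → min 5688.
Optimal order: ((A₁ A₂) (A₃ A₄)) with cost 5688.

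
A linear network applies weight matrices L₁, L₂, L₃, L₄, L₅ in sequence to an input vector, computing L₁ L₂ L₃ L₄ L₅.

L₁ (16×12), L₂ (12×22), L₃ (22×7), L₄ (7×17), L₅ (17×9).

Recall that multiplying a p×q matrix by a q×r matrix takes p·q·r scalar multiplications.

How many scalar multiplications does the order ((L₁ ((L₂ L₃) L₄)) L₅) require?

(L₂ L₃): 12×22 by 22×7 → 12×7, cost 12·22·7 = 1848
((L₂ L₃) L₄): 12×7 by 7×17 → 12×17, cost 12·7·17 = 1428; cumulative 3276
(L₁ ((L₂ L₃) L₄)): 16×12 by 12×17 → 16×17, cost 16·12·17 = 3264; cumulative 6540
((L₁ ((L₂ L₃) L₄)) L₅): 16×17 by 17×9 → 16×9, cost 16·17·9 = 2448; cumulative 8988
Total: 8988 scalar multiplications.

8988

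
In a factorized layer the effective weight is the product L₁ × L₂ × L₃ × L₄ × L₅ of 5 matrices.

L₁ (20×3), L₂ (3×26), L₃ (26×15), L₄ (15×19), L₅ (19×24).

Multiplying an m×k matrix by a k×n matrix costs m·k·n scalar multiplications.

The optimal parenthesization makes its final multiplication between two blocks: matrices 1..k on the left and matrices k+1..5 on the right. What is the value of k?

1

Adjacent pairs: L₁L₂ = 20·3·26 = 1560; L₂L₃ = 3·26·15 = 1170; L₃L₄ = 26·15·19 = 7410; L₄L₅ = 15·19·24 = 6840.
Length 3: L₁..L₃: k=1: 0+1170+20·3·15=2070; k=2: 1560+0+20·26·15=9360 → min 2070 | L₂..L₄: k=2: 0+7410+3·26·19=8892; k=3: 1170+0+3·15·19=2025 → min 2025 | L₃..L₅: k=3: 0+6840+26·15·24=16200; k=4: 7410+0+26·19·24=19266 → min 16200.
Length 4: L₁..L₄: k=1: 0+2025+20·3·19=3165; k=2: 1560+7410+20·26·19=18850; k=3: 2070+0+20·15·19=7770 → min 3165 | L₂..L₅: k=2: 0+16200+3·26·24=18072; k=3: 1170+6840+3·15·24=9090; k=4: 2025+0+3·19·24=3393 → min 3393.
Top-level splits: k=1: (L₁..L₁)·(L₂..L₅) → 0+3393+20·3·24 = 4833; k=2: (L₁..L₂)·(L₃..L₅) → 1560+16200+20·26·24 = 30240; k=3: (L₁..L₃)·(L₄..L₅) → 2070+6840+20·15·24 = 16110; k=4: (L₁..L₄)·(L₅..L₅) → 3165+0+20·19·24 = 12285.
Best split is after L₁, i.e. k = 1.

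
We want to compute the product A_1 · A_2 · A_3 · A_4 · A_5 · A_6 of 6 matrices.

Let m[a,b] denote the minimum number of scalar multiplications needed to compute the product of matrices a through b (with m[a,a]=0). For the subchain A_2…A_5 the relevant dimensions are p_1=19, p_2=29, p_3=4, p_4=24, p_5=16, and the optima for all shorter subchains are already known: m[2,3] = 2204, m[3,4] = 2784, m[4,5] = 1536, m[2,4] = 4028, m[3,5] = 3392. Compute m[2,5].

4956

m[2,5] = min over k∈[2,4] of m[2,k]+m[k+1,5]+p_{1}·p_k·p_{5}.
k=2: 0 + 3392 + 19·29·16 = 12208; k=3: 2204 + 1536 + 19·4·16 = 4956; k=4: 4028 + 0 + 19·24·16 = 11324.
Minimum: 4956 at k=3.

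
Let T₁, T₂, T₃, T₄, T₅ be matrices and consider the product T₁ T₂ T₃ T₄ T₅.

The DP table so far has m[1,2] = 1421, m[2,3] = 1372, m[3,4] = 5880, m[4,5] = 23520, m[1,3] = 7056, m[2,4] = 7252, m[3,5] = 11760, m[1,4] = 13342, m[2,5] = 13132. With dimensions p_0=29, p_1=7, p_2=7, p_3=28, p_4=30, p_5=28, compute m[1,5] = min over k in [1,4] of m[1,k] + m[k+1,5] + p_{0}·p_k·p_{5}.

18816

m[1,5] = min over k∈[1,4] of m[1,k]+m[k+1,5]+p_{0}·p_k·p_{5}.
k=1: 0 + 13132 + 29·7·28 = 18816; k=2: 1421 + 11760 + 29·7·28 = 18865; k=3: 7056 + 23520 + 29·28·28 = 53312; k=4: 13342 + 0 + 29·30·28 = 37702.
Minimum: 18816 at k=1.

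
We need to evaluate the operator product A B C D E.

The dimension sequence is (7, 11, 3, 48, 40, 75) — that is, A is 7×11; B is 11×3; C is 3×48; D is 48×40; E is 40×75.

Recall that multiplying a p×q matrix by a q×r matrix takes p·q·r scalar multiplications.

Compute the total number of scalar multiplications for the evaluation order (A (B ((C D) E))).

(C D): 3×48 by 48×40 → 3×40, cost 3·48·40 = 5760
((C D) E): 3×40 by 40×75 → 3×75, cost 3·40·75 = 9000; cumulative 14760
(B ((C D) E)): 11×3 by 3×75 → 11×75, cost 11·3·75 = 2475; cumulative 17235
(A (B ((C D) E))): 7×11 by 11×75 → 7×75, cost 7·11·75 = 5775; cumulative 23010
Total: 23010 scalar multiplications.

23010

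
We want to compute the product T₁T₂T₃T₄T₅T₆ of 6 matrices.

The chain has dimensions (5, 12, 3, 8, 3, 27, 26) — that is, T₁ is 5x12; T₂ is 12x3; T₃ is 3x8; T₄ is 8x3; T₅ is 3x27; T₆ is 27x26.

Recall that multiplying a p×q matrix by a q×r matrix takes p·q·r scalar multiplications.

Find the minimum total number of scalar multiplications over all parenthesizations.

2793

Adjacent pairs: T₁T₂ = 5·12·3 = 180; T₂T₃ = 12·3·8 = 288; T₃T₄ = 3·8·3 = 72; T₄T₅ = 8·3·27 = 648; T₅T₆ = 3·27·26 = 2106.
Length 3: T₁..T₃: k=1: 0+288+5·12·8=768; k=2: 180+0+5·3·8=300 → min 300 | T₂..T₄: k=2: 0+72+12·3·3=180; k=3: 288+0+12·8·3=576 → min 180 | T₃..T₅: k=3: 0+648+3·8·27=1296; k=4: 72+0+3·3·27=315 → min 315 | T₄..T₆: k=4: 0+2106+8·3·26=2730; k=5: 648+0+8·27·26=6264 → min 2730.
Length 4: T₁..T₄: k=1: 0+180+5·12·3=360; k=2: 180+72+5·3·3=297; k=3: 300+0+5·8·3=420 → min 297 | T₂..T₅: k=2: 0+315+12·3·27=1287; k=3: 288+648+12·8·27=3528; k=4: 180+0+12·3·27=1152 → min 1152 | T₃..T₆: k=3: 0+2730+3·8·26=3354; k=4: 72+2106+3·3·26=2412; k=5: 315+0+3·27·26=2421 → min 2412.
Length 5: T₁..T₅: k=1: 0+1152+5·12·27=2772; k=2: 180+315+5·3·27=900; k=3: 300+648+5·8·27=2028; k=4: 297+0+5·3·27=702 → min 702 | T₂..T₆: k=2: 0+2412+12·3·26=3348; k=3: 288+2730+12·8·26=5514; k=4: 180+2106+12·3·26=3222; k=5: 1152+0+12·27·26=9576 → min 3222.
Length 6: T₁..T₆: k=1: 0+3222+5·12·26=4782; k=2: 180+2412+5·3·26=2982; k=3: 300+2730+5·8·26=4070; k=4: 297+2106+5·3·26=2793; k=5: 702+0+5·27·26=4212 → min 2793.
Optimal order: (((T₁T₂)(T₃T₄))(T₅T₆)) with cost 2793.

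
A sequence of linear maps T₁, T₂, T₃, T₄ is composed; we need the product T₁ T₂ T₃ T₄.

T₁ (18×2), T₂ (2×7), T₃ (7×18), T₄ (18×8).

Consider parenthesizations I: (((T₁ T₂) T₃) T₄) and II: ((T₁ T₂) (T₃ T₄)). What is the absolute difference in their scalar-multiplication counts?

2844

Order I = (((T₁ T₂) T₃) T₄): (T₁ T₂): 18×2 by 2×7 → 18×7, cost 18·2·7 = 252; ((T₁ T₂) T₃): 18×7 by 7×18 → 18×18, cost 18·7·18 = 2268; cumulative 2520; (((T₁ T₂) T₃) T₄): 18×18 by 18×8 → 18×8, cost 18·18·8 = 2592; cumulative 5112. Total 5112.
Order II = ((T₁ T₂) (T₃ T₄)): (T₁ T₂): 18×2 by 2×7 → 18×7, cost 18·2·7 = 252; (T₃ T₄): 7×18 by 18×8 → 7×8, cost 7·18·8 = 1008; ((T₁ T₂) (T₃ T₄)): 18×7 by 7×8 → 18×8, cost 18·7·8 = 1008; cumulative 2268. Total 2268.
Difference: |5112 − 2268| = 2844.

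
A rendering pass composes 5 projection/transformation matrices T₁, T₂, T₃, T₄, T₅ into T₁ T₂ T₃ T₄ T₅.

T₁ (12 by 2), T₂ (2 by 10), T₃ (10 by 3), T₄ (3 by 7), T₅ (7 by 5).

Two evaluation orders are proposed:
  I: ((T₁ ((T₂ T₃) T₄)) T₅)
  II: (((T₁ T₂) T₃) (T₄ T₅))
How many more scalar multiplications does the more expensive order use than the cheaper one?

195

Order I = ((T₁ ((T₂ T₃) T₄)) T₅): (T₂ T₃): 2×10 by 10×3 → 2×3, cost 2·10·3 = 60; ((T₂ T₃) T₄): 2×3 by 3×7 → 2×7, cost 2·3·7 = 42; cumulative 102; (T₁ ((T₂ T₃) T₄)): 12×2 by 2×7 → 12×7, cost 12·2·7 = 168; cumulative 270; ((T₁ ((T₂ T₃) T₄)) T₅): 12×7 by 7×5 → 12×5, cost 12·7·5 = 420; cumulative 690. Total 690.
Order II = (((T₁ T₂) T₃) (T₄ T₅)): (T₁ T₂): 12×2 by 2×10 → 12×10, cost 12·2·10 = 240; ((T₁ T₂) T₃): 12×10 by 10×3 → 12×3, cost 12·10·3 = 360; cumulative 600; (T₄ T₅): 3×7 by 7×5 → 3×5, cost 3·7·5 = 105; (((T₁ T₂) T₃) (T₄ T₅)): 12×3 by 3×5 → 12×5, cost 12·3·5 = 180; cumulative 885. Total 885.
Difference: |690 − 885| = 195.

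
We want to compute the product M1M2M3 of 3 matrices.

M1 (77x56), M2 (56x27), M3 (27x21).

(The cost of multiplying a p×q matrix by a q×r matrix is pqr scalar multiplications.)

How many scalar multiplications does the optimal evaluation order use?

122304

Order (M1(M2M3)): (M2M3): 56×27 by 27×21 → 56×21, cost 56·27·21 = 31752; (M1(M2M3)): 77×56 by 56×21 → 77×21, cost 77·56·21 = 90552; cumulative 122304. Total 122304.
Order ((M1M2)M3): (M1M2): 77×56 by 56×27 → 77×27, cost 77·56·27 = 116424; ((M1M2)M3): 77×27 by 27×21 → 77×21, cost 77·27·21 = 43659; cumulative 160083. Total 160083.
Minimum: 122304.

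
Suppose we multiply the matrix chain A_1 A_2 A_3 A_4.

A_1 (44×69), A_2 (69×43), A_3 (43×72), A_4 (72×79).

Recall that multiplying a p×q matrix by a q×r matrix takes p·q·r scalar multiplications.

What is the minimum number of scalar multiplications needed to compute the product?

Adjacent pairs: A_1A_2 = 44·69·43 = 130548; A_2A_3 = 69·43·72 = 213624; A_3A_4 = 43·72·79 = 244584.
Length 3: A_1..A_3: k=1: 0+213624+44·69·72=432216; k=2: 130548+0+44·43·72=266772 → min 266772 | A_2..A_4: k=2: 0+244584+69·43·79=478977; k=3: 213624+0+69·72·79=606096 → min 478977.
Length 4: A_1..A_4: k=1: 0+478977+44·69·79=718821; k=2: 130548+244584+44·43·79=524600; k=3: 266772+0+44·72·79=517044 → min 517044.
Optimal order: (((A_1 A_2) A_3) A_4) with cost 517044.

517044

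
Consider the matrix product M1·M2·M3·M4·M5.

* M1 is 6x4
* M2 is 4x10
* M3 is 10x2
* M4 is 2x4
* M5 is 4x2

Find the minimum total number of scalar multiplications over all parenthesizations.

160

Adjacent pairs: M1M2 = 6·4·10 = 240; M2M3 = 4·10·2 = 80; M3M4 = 10·2·4 = 80; M4M5 = 2·4·2 = 16.
Length 3: M1..M3: k=1: 0+80+6·4·2=128; k=2: 240+0+6·10·2=360 → min 128 | M2..M4: k=2: 0+80+4·10·4=240; k=3: 80+0+4·2·4=112 → min 112 | M3..M5: k=3: 0+16+10·2·2=56; k=4: 80+0+10·4·2=160 → min 56.
Length 4: M1..M4: k=1: 0+112+6·4·4=208; k=2: 240+80+6·10·4=560; k=3: 128+0+6·2·4=176 → min 176 | M2..M5: k=2: 0+56+4·10·2=136; k=3: 80+16+4·2·2=112; k=4: 112+0+4·4·2=144 → min 112.
Length 5: M1..M5: k=1: 0+112+6·4·2=160; k=2: 240+56+6·10·2=416; k=3: 128+16+6·2·2=168; k=4: 176+0+6·4·2=224 → min 160.
Optimal order: (M1·((M2·M3)·(M4·M5))) with cost 160.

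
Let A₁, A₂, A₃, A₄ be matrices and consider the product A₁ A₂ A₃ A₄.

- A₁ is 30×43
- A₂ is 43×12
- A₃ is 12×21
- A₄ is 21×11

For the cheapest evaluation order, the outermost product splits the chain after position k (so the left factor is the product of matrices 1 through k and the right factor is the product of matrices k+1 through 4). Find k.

2

Adjacent pairs: A₁A₂ = 30·43·12 = 15480; A₂A₃ = 43·12·21 = 10836; A₃A₄ = 12·21·11 = 2772.
Length 3: A₁..A₃: k=1: 0+10836+30·43·21=37926; k=2: 15480+0+30·12·21=23040 → min 23040 | A₂..A₄: k=2: 0+2772+43·12·11=8448; k=3: 10836+0+43·21·11=20769 → min 8448.
Top-level splits: k=1: (A₁..A₁)·(A₂..A₄) → 0+8448+30·43·11 = 22638; k=2: (A₁..A₂)·(A₃..A₄) → 15480+2772+30·12·11 = 22212; k=3: (A₁..A₃)·(A₄..A₄) → 23040+0+30·21·11 = 29970.
Best split is after A₂, i.e. k = 2.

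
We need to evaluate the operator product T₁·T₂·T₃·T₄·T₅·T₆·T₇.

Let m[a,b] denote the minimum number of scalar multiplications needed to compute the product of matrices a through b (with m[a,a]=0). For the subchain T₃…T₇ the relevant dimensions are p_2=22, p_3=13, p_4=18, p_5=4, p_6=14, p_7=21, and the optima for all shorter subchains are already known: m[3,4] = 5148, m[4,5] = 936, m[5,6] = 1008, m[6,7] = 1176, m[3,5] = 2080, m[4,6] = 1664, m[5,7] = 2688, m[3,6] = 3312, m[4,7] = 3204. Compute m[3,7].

5104

m[3,7] = min over k∈[3,6] of m[3,k]+m[k+1,7]+p_{2}·p_k·p_{7}.
k=3: 0 + 3204 + 22·13·21 = 9210; k=4: 5148 + 2688 + 22·18·21 = 16152; k=5: 2080 + 1176 + 22·4·21 = 5104; k=6: 3312 + 0 + 22·14·21 = 9780.
Minimum: 5104 at k=5.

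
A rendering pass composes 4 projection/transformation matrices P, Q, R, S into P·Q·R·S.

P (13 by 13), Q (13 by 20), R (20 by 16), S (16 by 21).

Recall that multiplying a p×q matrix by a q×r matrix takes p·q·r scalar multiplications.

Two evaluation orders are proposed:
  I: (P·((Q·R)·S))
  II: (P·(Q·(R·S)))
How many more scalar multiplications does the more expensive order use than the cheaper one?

Order I = (P·((Q·R)·S)): (Q·R): 13×20 by 20×16 → 13×16, cost 13·20·16 = 4160; ((Q·R)·S): 13×16 by 16×21 → 13×21, cost 13·16·21 = 4368; cumulative 8528; (P·((Q·R)·S)): 13×13 by 13×21 → 13×21, cost 13·13·21 = 3549; cumulative 12077. Total 12077.
Order II = (P·(Q·(R·S))): (R·S): 20×16 by 16×21 → 20×21, cost 20·16·21 = 6720; (Q·(R·S)): 13×20 by 20×21 → 13×21, cost 13·20·21 = 5460; cumulative 12180; (P·(Q·(R·S))): 13×13 by 13×21 → 13×21, cost 13·13·21 = 3549; cumulative 15729. Total 15729.
Difference: |12077 − 15729| = 3652.

3652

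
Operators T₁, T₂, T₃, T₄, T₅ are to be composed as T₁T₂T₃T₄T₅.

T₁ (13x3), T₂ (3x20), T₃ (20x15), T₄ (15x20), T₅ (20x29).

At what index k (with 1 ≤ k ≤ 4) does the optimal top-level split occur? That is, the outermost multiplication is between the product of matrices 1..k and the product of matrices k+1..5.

1

Adjacent pairs: T₁T₂ = 13·3·20 = 780; T₂T₃ = 3·20·15 = 900; T₃T₄ = 20·15·20 = 6000; T₄T₅ = 15·20·29 = 8700.
Length 3: T₁..T₃: k=1: 0+900+13·3·15=1485; k=2: 780+0+13·20·15=4680 → min 1485 | T₂..T₄: k=2: 0+6000+3·20·20=7200; k=3: 900+0+3·15·20=1800 → min 1800 | T₃..T₅: k=3: 0+8700+20·15·29=17400; k=4: 6000+0+20·20·29=17600 → min 17400.
Length 4: T₁..T₄: k=1: 0+1800+13·3·20=2580; k=2: 780+6000+13·20·20=11980; k=3: 1485+0+13·15·20=5385 → min 2580 | T₂..T₅: k=2: 0+17400+3·20·29=19140; k=3: 900+8700+3·15·29=10905; k=4: 1800+0+3·20·29=3540 → min 3540.
Top-level splits: k=1: (T₁..T₁)·(T₂..T₅) → 0+3540+13·3·29 = 4671; k=2: (T₁..T₂)·(T₃..T₅) → 780+17400+13·20·29 = 25720; k=3: (T₁..T₃)·(T₄..T₅) → 1485+8700+13·15·29 = 15840; k=4: (T₁..T₄)·(T₅..T₅) → 2580+0+13·20·29 = 10120.
Best split is after T₁, i.e. k = 1.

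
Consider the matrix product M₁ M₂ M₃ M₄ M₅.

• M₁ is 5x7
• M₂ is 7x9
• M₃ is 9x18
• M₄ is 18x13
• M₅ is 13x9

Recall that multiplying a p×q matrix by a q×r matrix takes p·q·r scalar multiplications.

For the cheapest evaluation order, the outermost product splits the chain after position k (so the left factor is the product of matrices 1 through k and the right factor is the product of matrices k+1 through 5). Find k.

4

Adjacent pairs: M₁M₂ = 5·7·9 = 315; M₂M₃ = 7·9·18 = 1134; M₃M₄ = 9·18·13 = 2106; M₄M₅ = 18·13·9 = 2106.
Length 3: M₁..M₃: k=1: 0+1134+5·7·18=1764; k=2: 315+0+5·9·18=1125 → min 1125 | M₂..M₄: k=2: 0+2106+7·9·13=2925; k=3: 1134+0+7·18·13=2772 → min 2772 | M₃..M₅: k=3: 0+2106+9·18·9=3564; k=4: 2106+0+9·13·9=3159 → min 3159.
Length 4: M₁..M₄: k=1: 0+2772+5·7·13=3227; k=2: 315+2106+5·9·13=3006; k=3: 1125+0+5·18·13=2295 → min 2295 | M₂..M₅: k=2: 0+3159+7·9·9=3726; k=3: 1134+2106+7·18·9=4374; k=4: 2772+0+7·13·9=3591 → min 3591.
Top-level splits: k=1: (M₁..M₁)·(M₂..M₅) → 0+3591+5·7·9 = 3906; k=2: (M₁..M₂)·(M₃..M₅) → 315+3159+5·9·9 = 3879; k=3: (M₁..M₃)·(M₄..M₅) → 1125+2106+5·18·9 = 4041; k=4: (M₁..M₄)·(M₅..M₅) → 2295+0+5·13·9 = 2880.
Best split is after M₄, i.e. k = 4.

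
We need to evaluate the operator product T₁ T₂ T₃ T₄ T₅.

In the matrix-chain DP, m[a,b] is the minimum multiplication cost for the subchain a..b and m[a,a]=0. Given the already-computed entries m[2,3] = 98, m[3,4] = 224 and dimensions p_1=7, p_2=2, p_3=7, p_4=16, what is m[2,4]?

448

m[2,4] = min over k∈[2,3] of m[2,k]+m[k+1,4]+p_{1}·p_k·p_{4}.
k=2: 0 + 224 + 7·2·16 = 448; k=3: 98 + 0 + 7·7·16 = 882.
Minimum: 448 at k=2.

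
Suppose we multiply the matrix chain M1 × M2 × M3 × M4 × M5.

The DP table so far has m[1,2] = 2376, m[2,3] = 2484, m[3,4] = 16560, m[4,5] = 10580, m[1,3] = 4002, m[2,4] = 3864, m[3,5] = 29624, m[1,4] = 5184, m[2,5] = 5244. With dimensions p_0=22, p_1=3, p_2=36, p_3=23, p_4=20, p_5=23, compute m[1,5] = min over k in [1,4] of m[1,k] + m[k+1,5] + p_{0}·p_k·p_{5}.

6762

m[1,5] = min over k∈[1,4] of m[1,k]+m[k+1,5]+p_{0}·p_k·p_{5}.
k=1: 0 + 5244 + 22·3·23 = 6762; k=2: 2376 + 29624 + 22·36·23 = 50216; k=3: 4002 + 10580 + 22·23·23 = 26220; k=4: 5184 + 0 + 22·20·23 = 15304.
Minimum: 6762 at k=1.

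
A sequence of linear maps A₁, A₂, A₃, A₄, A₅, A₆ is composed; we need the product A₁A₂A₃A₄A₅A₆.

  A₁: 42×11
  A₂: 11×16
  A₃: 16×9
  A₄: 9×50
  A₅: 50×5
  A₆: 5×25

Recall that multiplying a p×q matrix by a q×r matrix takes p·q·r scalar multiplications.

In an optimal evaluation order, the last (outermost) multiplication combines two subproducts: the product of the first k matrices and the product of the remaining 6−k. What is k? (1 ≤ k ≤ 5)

Adjacent pairs: A₁A₂ = 42·11·16 = 7392; A₂A₃ = 11·16·9 = 1584; A₃A₄ = 16·9·50 = 7200; A₄A₅ = 9·50·5 = 2250; A₅A₆ = 50·5·25 = 6250.
Length 3: A₁..A₃: k=1: 0+1584+42·11·9=5742; k=2: 7392+0+42·16·9=13440 → min 5742 | A₂..A₄: k=2: 0+7200+11·16·50=16000; k=3: 1584+0+11·9·50=6534 → min 6534 | A₃..A₅: k=3: 0+2250+16·9·5=2970; k=4: 7200+0+16·50·5=11200 → min 2970 | A₄..A₆: k=4: 0+6250+9·50·25=17500; k=5: 2250+0+9·5·25=3375 → min 3375.
Length 4: A₁..A₄: k=1: 0+6534+42·11·50=29634; k=2: 7392+7200+42·16·50=48192; k=3: 5742+0+42·9·50=24642 → min 24642 | A₂..A₅: k=2: 0+2970+11·16·5=3850; k=3: 1584+2250+11·9·5=4329; k=4: 6534+0+11·50·5=9284 → min 3850 | A₃..A₆: k=3: 0+3375+16·9·25=6975; k=4: 7200+6250+16·50·25=33450; k=5: 2970+0+16·5·25=4970 → min 4970.
Length 5: A₁..A₅: k=1: 0+3850+42·11·5=6160; k=2: 7392+2970+42·16·5=13722; k=3: 5742+2250+42·9·5=9882; k=4: 24642+0+42·50·5=35142 → min 6160 | A₂..A₆: k=2: 0+4970+11·16·25=9370; k=3: 1584+3375+11·9·25=7434; k=4: 6534+6250+11·50·25=26534; k=5: 3850+0+11·5·25=5225 → min 5225.
Top-level splits: k=1: (A₁..A₁)·(A₂..A₆) → 0+5225+42·11·25 = 16775; k=2: (A₁..A₂)·(A₃..A₆) → 7392+4970+42·16·25 = 29162; k=3: (A₁..A₃)·(A₄..A₆) → 5742+3375+42·9·25 = 18567; k=4: (A₁..A₄)·(A₅..A₆) → 24642+6250+42·50·25 = 83392; k=5: (A₁..A₅)·(A₆..A₆) → 6160+0+42·5·25 = 11410.
Best split is after A₅, i.e. k = 5.

5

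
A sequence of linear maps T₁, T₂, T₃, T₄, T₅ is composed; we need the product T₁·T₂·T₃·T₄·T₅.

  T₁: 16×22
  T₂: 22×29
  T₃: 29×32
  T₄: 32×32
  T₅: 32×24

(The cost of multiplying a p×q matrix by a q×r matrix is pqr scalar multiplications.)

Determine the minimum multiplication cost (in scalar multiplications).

53728

Adjacent pairs: T₁T₂ = 16·22·29 = 10208; T₂T₃ = 22·29·32 = 20416; T₃T₄ = 29·32·32 = 29696; T₄T₅ = 32·32·24 = 24576.
Length 3: T₁..T₃: k=1: 0+20416+16·22·32=31680; k=2: 10208+0+16·29·32=25056 → min 25056 | T₂..T₄: k=2: 0+29696+22·29·32=50112; k=3: 20416+0+22·32·32=42944 → min 42944 | T₃..T₅: k=3: 0+24576+29·32·24=46848; k=4: 29696+0+29·32·24=51968 → min 46848.
Length 4: T₁..T₄: k=1: 0+42944+16·22·32=54208; k=2: 10208+29696+16·29·32=54752; k=3: 25056+0+16·32·32=41440 → min 41440 | T₂..T₅: k=2: 0+46848+22·29·24=62160; k=3: 20416+24576+22·32·24=61888; k=4: 42944+0+22·32·24=59840 → min 59840.
Length 5: T₁..T₅: k=1: 0+59840+16·22·24=68288; k=2: 10208+46848+16·29·24=68192; k=3: 25056+24576+16·32·24=61920; k=4: 41440+0+16·32·24=53728 → min 53728.
Optimal order: ((((T₁·T₂)·T₃)·T₄)·T₅) with cost 53728.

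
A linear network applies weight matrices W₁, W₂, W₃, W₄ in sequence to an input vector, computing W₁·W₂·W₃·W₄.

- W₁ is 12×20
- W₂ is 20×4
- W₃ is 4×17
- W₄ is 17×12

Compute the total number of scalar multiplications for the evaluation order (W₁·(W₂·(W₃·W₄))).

(W₃·W₄): 4×17 by 17×12 → 4×12, cost 4·17·12 = 816
(W₂·(W₃·W₄)): 20×4 by 4×12 → 20×12, cost 20·4·12 = 960; cumulative 1776
(W₁·(W₂·(W₃·W₄))): 12×20 by 20×12 → 12×12, cost 12·20·12 = 2880; cumulative 4656
Total: 4656 scalar multiplications.

4656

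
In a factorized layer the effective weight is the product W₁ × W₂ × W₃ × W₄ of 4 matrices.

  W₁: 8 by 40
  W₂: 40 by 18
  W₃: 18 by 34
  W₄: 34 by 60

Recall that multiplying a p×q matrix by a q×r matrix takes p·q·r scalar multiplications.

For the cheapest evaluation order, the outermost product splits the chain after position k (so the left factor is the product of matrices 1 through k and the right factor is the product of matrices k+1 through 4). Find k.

Adjacent pairs: W₁W₂ = 8·40·18 = 5760; W₂W₃ = 40·18·34 = 24480; W₃W₄ = 18·34·60 = 36720.
Length 3: W₁..W₃: k=1: 0+24480+8·40·34=35360; k=2: 5760+0+8·18·34=10656 → min 10656 | W₂..W₄: k=2: 0+36720+40·18·60=79920; k=3: 24480+0+40·34·60=106080 → min 79920.
Top-level splits: k=1: (W₁..W₁)·(W₂..W₄) → 0+79920+8·40·60 = 99120; k=2: (W₁..W₂)·(W₃..W₄) → 5760+36720+8·18·60 = 51120; k=3: (W₁..W₃)·(W₄..W₄) → 10656+0+8·34·60 = 26976.
Best split is after W₃, i.e. k = 3.

3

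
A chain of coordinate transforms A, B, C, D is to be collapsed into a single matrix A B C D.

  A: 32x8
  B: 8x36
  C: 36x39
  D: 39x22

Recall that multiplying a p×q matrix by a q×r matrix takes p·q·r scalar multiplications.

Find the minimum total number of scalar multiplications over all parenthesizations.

Adjacent pairs: AB = 32·8·36 = 9216; BC = 8·36·39 = 11232; CD = 36·39·22 = 30888.
Length 3: A..C: k=1: 0+11232+32·8·39=21216; k=2: 9216+0+32·36·39=54144 → min 21216 | B..D: k=2: 0+30888+8·36·22=37224; k=3: 11232+0+8·39·22=18096 → min 18096.
Length 4: A..D: k=1: 0+18096+32·8·22=23728; k=2: 9216+30888+32·36·22=65448; k=3: 21216+0+32·39·22=48672 → min 23728.
Optimal order: (A ((B C) D)) with cost 23728.

23728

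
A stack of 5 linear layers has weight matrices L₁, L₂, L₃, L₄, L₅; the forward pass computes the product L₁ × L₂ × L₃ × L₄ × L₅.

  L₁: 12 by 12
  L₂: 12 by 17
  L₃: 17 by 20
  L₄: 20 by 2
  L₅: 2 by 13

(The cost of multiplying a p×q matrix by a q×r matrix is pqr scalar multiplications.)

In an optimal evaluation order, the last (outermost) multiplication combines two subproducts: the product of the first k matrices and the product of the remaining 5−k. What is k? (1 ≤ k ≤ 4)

Adjacent pairs: L₁L₂ = 12·12·17 = 2448; L₂L₃ = 12·17·20 = 4080; L₃L₄ = 17·20·2 = 680; L₄L₅ = 20·2·13 = 520.
Length 3: L₁..L₃: k=1: 0+4080+12·12·20=6960; k=2: 2448+0+12·17·20=6528 → min 6528 | L₂..L₄: k=2: 0+680+12·17·2=1088; k=3: 4080+0+12·20·2=4560 → min 1088 | L₃..L₅: k=3: 0+520+17·20·13=4940; k=4: 680+0+17·2·13=1122 → min 1122.
Length 4: L₁..L₄: k=1: 0+1088+12·12·2=1376; k=2: 2448+680+12·17·2=3536; k=3: 6528+0+12·20·2=7008 → min 1376 | L₂..L₅: k=2: 0+1122+12·17·13=3774; k=3: 4080+520+12·20·13=7720; k=4: 1088+0+12·2·13=1400 → min 1400.
Top-level splits: k=1: (L₁..L₁)·(L₂..L₅) → 0+1400+12·12·13 = 3272; k=2: (L₁..L₂)·(L₃..L₅) → 2448+1122+12·17·13 = 6222; k=3: (L₁..L₃)·(L₄..L₅) → 6528+520+12·20·13 = 10168; k=4: (L₁..L₄)·(L₅..L₅) → 1376+0+12·2·13 = 1688.
Best split is after L₄, i.e. k = 4.

4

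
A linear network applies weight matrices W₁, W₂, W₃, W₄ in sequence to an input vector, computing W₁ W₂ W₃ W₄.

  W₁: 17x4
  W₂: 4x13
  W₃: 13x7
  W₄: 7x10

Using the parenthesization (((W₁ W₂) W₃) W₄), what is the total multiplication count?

(W₁ W₂): 17×4 by 4×13 → 17×13, cost 17·4·13 = 884
((W₁ W₂) W₃): 17×13 by 13×7 → 17×7, cost 17·13·7 = 1547; cumulative 2431
(((W₁ W₂) W₃) W₄): 17×7 by 7×10 → 17×10, cost 17·7·10 = 1190; cumulative 3621
Total: 3621 scalar multiplications.

3621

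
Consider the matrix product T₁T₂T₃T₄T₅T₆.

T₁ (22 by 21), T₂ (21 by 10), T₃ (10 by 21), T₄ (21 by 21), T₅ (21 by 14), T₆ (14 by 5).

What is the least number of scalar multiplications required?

Adjacent pairs: T₁T₂ = 22·21·10 = 4620; T₂T₃ = 21·10·21 = 4410; T₃T₄ = 10·21·21 = 4410; T₄T₅ = 21·21·14 = 6174; T₅T₆ = 21·14·5 = 1470.
Length 3: T₁..T₃: k=1: 0+4410+22·21·21=14112; k=2: 4620+0+22·10·21=9240 → min 9240 | T₂..T₄: k=2: 0+4410+21·10·21=8820; k=3: 4410+0+21·21·21=13671 → min 8820 | T₃..T₅: k=3: 0+6174+10·21·14=9114; k=4: 4410+0+10·21·14=7350 → min 7350 | T₄..T₆: k=4: 0+1470+21·21·5=3675; k=5: 6174+0+21·14·5=7644 → min 3675.
Length 4: T₁..T₄: k=1: 0+8820+22·21·21=18522; k=2: 4620+4410+22·10·21=13650; k=3: 9240+0+22·21·21=18942 → min 13650 | T₂..T₅: k=2: 0+7350+21·10·14=10290; k=3: 4410+6174+21·21·14=16758; k=4: 8820+0+21·21·14=14994 → min 10290 | T₃..T₆: k=3: 0+3675+10·21·5=4725; k=4: 4410+1470+10·21·5=6930; k=5: 7350+0+10·14·5=8050 → min 4725.
Length 5: T₁..T₅: k=1: 0+10290+22·21·14=16758; k=2: 4620+7350+22·10·14=15050; k=3: 9240+6174+22·21·14=21882; k=4: 13650+0+22·21·14=20118 → min 15050 | T₂..T₆: k=2: 0+4725+21·10·5=5775; k=3: 4410+3675+21·21·5=10290; k=4: 8820+1470+21·21·5=12495; k=5: 10290+0+21·14·5=11760 → min 5775.
Length 6: T₁..T₆: k=1: 0+5775+22·21·5=8085; k=2: 4620+4725+22·10·5=10445; k=3: 9240+3675+22·21·5=15225; k=4: 13650+1470+22·21·5=17430; k=5: 15050+0+22·14·5=16590 → min 8085.
Optimal order: (T₁(T₂(T₃(T₄(T₅T₆))))) with cost 8085.

8085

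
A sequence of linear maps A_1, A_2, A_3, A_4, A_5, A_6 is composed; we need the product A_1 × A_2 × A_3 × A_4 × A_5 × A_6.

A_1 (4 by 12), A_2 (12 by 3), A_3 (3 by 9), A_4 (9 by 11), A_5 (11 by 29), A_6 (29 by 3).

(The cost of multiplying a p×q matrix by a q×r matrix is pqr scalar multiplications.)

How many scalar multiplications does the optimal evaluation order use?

Adjacent pairs: A_1A_2 = 4·12·3 = 144; A_2A_3 = 12·3·9 = 324; A_3A_4 = 3·9·11 = 297; A_4A_5 = 9·11·29 = 2871; A_5A_6 = 11·29·3 = 957.
Length 3: A_1..A_3: k=1: 0+324+4·12·9=756; k=2: 144+0+4·3·9=252 → min 252 | A_2..A_4: k=2: 0+297+12·3·11=693; k=3: 324+0+12·9·11=1512 → min 693 | A_3..A_5: k=3: 0+2871+3·9·29=3654; k=4: 297+0+3·11·29=1254 → min 1254 | A_4..A_6: k=4: 0+957+9·11·3=1254; k=5: 2871+0+9·29·3=3654 → min 1254.
Length 4: A_1..A_4: k=1: 0+693+4·12·11=1221; k=2: 144+297+4·3·11=573; k=3: 252+0+4·9·11=648 → min 573 | A_2..A_5: k=2: 0+1254+12·3·29=2298; k=3: 324+2871+12·9·29=6327; k=4: 693+0+12·11·29=4521 → min 2298 | A_3..A_6: k=3: 0+1254+3·9·3=1335; k=4: 297+957+3·11·3=1353; k=5: 1254+0+3·29·3=1515 → min 1335.
Length 5: A_1..A_5: k=1: 0+2298+4·12·29=3690; k=2: 144+1254+4·3·29=1746; k=3: 252+2871+4·9·29=4167; k=4: 573+0+4·11·29=1849 → min 1746 | A_2..A_6: k=2: 0+1335+12·3·3=1443; k=3: 324+1254+12·9·3=1902; k=4: 693+957+12·11·3=2046; k=5: 2298+0+12·29·3=3342 → min 1443.
Length 6: A_1..A_6: k=1: 0+1443+4·12·3=1587; k=2: 144+1335+4·3·3=1515; k=3: 252+1254+4·9·3=1614; k=4: 573+957+4·11·3=1662; k=5: 1746+0+4·29·3=2094 → min 1515.
Optimal order: ((A_1 × A_2) × (A_3 × (A_4 × (A_5 × A_6)))) with cost 1515.

1515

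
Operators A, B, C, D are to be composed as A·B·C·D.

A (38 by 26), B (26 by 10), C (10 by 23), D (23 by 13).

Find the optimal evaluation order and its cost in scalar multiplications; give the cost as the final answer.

Adjacent pairs: AB = 38·26·10 = 9880; BC = 26·10·23 = 5980; CD = 10·23·13 = 2990.
Length 3: A..C: k=1: 0+5980+38·26·23=28704; k=2: 9880+0+38·10·23=18620 → min 18620 | B..D: k=2: 0+2990+26·10·13=6370; k=3: 5980+0+26·23·13=13754 → min 6370.
Length 4: A..D: k=1: 0+6370+38·26·13=19214; k=2: 9880+2990+38·10·13=17810; k=3: 18620+0+38·23·13=29982 → min 17810.
Optimal parenthesization: ((A·B)·(C·D)) with cost 17810.

17810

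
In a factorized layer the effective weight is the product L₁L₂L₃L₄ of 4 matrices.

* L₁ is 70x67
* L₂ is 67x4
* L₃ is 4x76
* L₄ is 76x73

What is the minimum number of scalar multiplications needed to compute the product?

61392

Adjacent pairs: L₁L₂ = 70·67·4 = 18760; L₂L₃ = 67·4·76 = 20368; L₃L₄ = 4·76·73 = 22192.
Length 3: L₁..L₃: k=1: 0+20368+70·67·76=376808; k=2: 18760+0+70·4·76=40040 → min 40040 | L₂..L₄: k=2: 0+22192+67·4·73=41756; k=3: 20368+0+67·76·73=392084 → min 41756.
Length 4: L₁..L₄: k=1: 0+41756+70·67·73=384126; k=2: 18760+22192+70·4·73=61392; k=3: 40040+0+70·76·73=428400 → min 61392.
Optimal order: ((L₁L₂)(L₃L₄)) with cost 61392.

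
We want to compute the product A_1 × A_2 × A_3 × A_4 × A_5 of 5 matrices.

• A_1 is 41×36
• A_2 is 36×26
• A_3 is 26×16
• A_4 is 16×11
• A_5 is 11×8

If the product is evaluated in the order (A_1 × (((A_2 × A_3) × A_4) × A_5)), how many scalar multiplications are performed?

(A_2 × A_3): 36×26 by 26×16 → 36×16, cost 36·26·16 = 14976
((A_2 × A_3) × A_4): 36×16 by 16×11 → 36×11, cost 36·16·11 = 6336; cumulative 21312
(((A_2 × A_3) × A_4) × A_5): 36×11 by 11×8 → 36×8, cost 36·11·8 = 3168; cumulative 24480
(A_1 × (((A_2 × A_3) × A_4) × A_5)): 41×36 by 36×8 → 41×8, cost 41·36·8 = 11808; cumulative 36288
Total: 36288 scalar multiplications.

36288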